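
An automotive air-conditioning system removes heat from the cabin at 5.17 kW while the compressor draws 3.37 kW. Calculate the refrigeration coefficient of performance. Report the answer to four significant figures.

1.534

The first law gives Q̇_H = Q̇_C + Ẇ, so the three rates are Q̇_C = 5.170, Q̇_H = 8.540, Ẇ = 3.370 kW.
COP_R = Q̇_C/Ẇ = 5.170/3.370 = 1.534.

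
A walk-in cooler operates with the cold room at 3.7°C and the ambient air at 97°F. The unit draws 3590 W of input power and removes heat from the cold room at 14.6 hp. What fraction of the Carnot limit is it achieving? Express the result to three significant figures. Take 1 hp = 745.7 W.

Converting, Q̇_C = 14.60 hp = 10890 W, so COP_actual = Q̇_C/Ẇ = 10890/3590 = 3.033.
In absolute terms T_C = 276.85 K and T_H = 309.26 K, so ΔT = 32.41 K.
COP_Carnot = T_C/ΔT = 276.85/32.41 = 8.542.
η_II = COP_actual/COP_Carnot = 3.033/8.542 = 0.3550.

0.355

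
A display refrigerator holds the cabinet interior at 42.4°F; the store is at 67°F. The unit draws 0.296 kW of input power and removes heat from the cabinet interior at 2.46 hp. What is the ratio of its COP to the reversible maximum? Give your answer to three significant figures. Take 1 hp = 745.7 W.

0.304

Converting, Q̇_C = 2.460 hp = 1.834 kW, so COP_actual = Q̇_C/Ẇ = 1.834/0.2960 = 6.197.
In absolute terms T_C = 278.93 K and T_H = 292.59 K, so ΔT = 13.67 K.
COP_Carnot = T_C/ΔT = 278.93/13.67 = 20.41.
η_II = COP_actual/COP_Carnot = 6.197/20.41 = 0.3037.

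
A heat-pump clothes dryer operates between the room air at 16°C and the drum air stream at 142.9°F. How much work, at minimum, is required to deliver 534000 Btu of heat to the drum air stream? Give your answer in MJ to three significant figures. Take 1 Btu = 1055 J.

76.8 MJ

In absolute terms T_C = 289.15 K and T_H = 334.76 K, so ΔT = 45.61 K.
The reversible limit is COP_HP = T_H/ΔT = 7.339, so W_min = Q_H/COP = Q_H·ΔT/T_H.
W_min = 534000 × 45.61/334.76 = 72760 Btu = 76.76 MJ.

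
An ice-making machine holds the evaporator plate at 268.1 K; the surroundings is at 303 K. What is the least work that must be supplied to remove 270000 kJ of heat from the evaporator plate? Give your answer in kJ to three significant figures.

35100 kJ

The reservoir spacing is ΔT = 303 − 268.1 = 34.90 K.
The reversible limit is COP_R = T_C/ΔT = 7.682, so W_min = Q_C/COP = Q_C·ΔT/T_C.
W_min = 270000 × 34.90/268.10 = 35150 kJ.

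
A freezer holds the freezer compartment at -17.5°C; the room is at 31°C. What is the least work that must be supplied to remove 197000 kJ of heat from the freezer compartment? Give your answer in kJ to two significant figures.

In absolute terms T_C = 255.65 K and T_H = 304.15 K, so ΔT = 48.50 K.
The reversible limit is COP_R = T_C/ΔT = 5.271, so W_min = Q_C/COP = Q_C·ΔT/T_C.
W_min = 197000 × 48.50/255.65 = 37370 kJ.

37000 kJ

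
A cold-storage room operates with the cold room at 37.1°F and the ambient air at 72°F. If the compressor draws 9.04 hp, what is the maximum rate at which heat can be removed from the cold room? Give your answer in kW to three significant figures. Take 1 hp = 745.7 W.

96.0 kW

In absolute terms T_C = 275.98 K and T_H = 295.37 K, so ΔT = 19.39 K.
COP_Carnot = T_C/ΔT = 275.98/19.39 = 14.23.
Q̇_max = COP_Carnot × Ẇ = 14.23 × 9.040 hp = 128.7 hp = 95.95 kW.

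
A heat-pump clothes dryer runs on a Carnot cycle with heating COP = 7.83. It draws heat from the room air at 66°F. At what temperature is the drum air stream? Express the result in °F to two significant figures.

140 °F

COP_HP = T_H/(T_H − T_C) rearranges to T_H = COP·T_C/(COP − 1).
With T_C = 292.04 K, T_H = 7.83 × 292.04/6.830 = 334.80 K.
Converting, 334.80 K = 142.96°F.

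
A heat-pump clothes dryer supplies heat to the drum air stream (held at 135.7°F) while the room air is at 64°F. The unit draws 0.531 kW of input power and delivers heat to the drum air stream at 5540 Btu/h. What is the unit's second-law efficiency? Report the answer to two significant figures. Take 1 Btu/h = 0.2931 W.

Converting, Q̇_H = 5540 Btu/h = 1.624 kW, so COP_actual = Q̇_H/Ẇ = 1.624/0.5310 = 3.058.
In absolute terms T_C = 290.93 K and T_H = 330.76 K, so ΔT = 39.83 K.
COP_Carnot = T_H/ΔT = 330.76/39.83 = 8.304.
η_II = COP_actual/COP_Carnot = 3.058/8.304 = 0.3683.

0.37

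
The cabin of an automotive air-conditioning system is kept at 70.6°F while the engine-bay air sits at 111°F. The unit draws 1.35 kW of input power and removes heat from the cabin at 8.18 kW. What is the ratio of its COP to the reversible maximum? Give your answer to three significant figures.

0.462

COP_actual = Q̇_C/Ẇ = 8.180/1.350 = 6.059.
In absolute terms T_C = 294.59 K and T_H = 317.04 K, so ΔT = 22.44 K.
COP_Carnot = T_C/ΔT = 294.59/22.44 = 13.13.
η_II = COP_actual/COP_Carnot = 6.059/13.13 = 0.4616.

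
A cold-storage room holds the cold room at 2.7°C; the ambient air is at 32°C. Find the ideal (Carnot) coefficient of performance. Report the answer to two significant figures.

In absolute terms T_C = 275.85 K and T_H = 305.15 K, so ΔT = 29.30 K.
For a reversible cycle, COP_Carnot = T_C/ΔT = 275.85/29.30 = 9.415.

9.4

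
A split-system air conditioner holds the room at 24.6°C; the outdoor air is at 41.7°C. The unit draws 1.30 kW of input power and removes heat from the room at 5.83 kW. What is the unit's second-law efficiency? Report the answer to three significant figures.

COP_actual = Q̇_C/Ẇ = 5.830/1.300 = 4.485.
In absolute terms T_C = 297.75 K and T_H = 314.85 K, so ΔT = 17.10 K.
COP_Carnot = T_C/ΔT = 297.75/17.10 = 17.41.
η_II = COP_actual/COP_Carnot = 4.485/17.41 = 0.2576.

0.258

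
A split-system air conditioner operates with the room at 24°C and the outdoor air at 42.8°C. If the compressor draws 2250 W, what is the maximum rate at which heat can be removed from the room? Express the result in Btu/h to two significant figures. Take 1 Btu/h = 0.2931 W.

120000 Btu/h

In absolute terms T_C = 297.15 K and T_H = 315.95 K, so ΔT = 18.80 K.
COP_Carnot = T_C/ΔT = 297.15/18.80 = 15.81.
Q̇_max = COP_Carnot × Ẇ = 15.81 × 2250 W = 35560 W = 121300 Btu/h.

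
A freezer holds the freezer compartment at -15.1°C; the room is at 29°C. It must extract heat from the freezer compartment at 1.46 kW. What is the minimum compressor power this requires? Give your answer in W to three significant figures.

250 W

In absolute terms T_C = 258.05 K and T_H = 302.15 K, so ΔT = 44.10 K.
COP_Carnot = T_C/ΔT = 258.05/44.10 = 5.851.
Ẇ_min = Q̇/COP_Carnot = 1.460/5.851 = 0.2495 kW = 249.5 W.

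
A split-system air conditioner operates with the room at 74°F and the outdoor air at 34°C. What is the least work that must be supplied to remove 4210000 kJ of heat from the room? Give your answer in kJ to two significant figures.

150000 kJ

In absolute terms T_C = 296.48 K and T_H = 307.15 K, so ΔT = 10.67 K.
The reversible limit is COP_R = T_C/ΔT = 27.80, so W_min = Q_C/COP = Q_C·ΔT/T_C.
W_min = 4210000 × 10.67/296.48 = 151500 kJ.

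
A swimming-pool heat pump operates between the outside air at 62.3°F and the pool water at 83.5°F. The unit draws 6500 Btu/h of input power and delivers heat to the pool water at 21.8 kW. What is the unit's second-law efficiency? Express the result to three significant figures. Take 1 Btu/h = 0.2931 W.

0.447

Converting, Q̇_H = 21.80 kW = 74380 Btu/h, so COP_actual = Q̇_H/Ẇ = 74380/6500 = 11.44.
In absolute terms T_C = 289.98 K and T_H = 301.76 K, so ΔT = 11.78 K.
COP_Carnot = T_H/ΔT = 301.76/11.78 = 25.62.
η_II = COP_actual/COP_Carnot = 11.44/25.62 = 0.4466.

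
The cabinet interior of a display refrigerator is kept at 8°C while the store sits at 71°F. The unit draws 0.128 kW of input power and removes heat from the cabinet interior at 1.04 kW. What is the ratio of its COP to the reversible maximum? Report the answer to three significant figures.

0.395

COP_actual = Q̇_C/Ẇ = 1.040/0.1280 = 8.125.
In absolute terms T_C = 281.15 K and T_H = 294.82 K, so ΔT = 13.67 K.
COP_Carnot = T_C/ΔT = 281.15/13.67 = 20.57.
η_II = COP_actual/COP_Carnot = 8.125/20.57 = 0.3950.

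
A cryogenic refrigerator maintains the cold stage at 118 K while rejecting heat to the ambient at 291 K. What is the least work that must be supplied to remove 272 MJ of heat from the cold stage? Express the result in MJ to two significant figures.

400 MJ

The reservoir spacing is ΔT = 291 − 118 = 173.0 K.
The reversible limit is COP_R = T_C/ΔT = 0.6821, so W_min = Q_C/COP = Q_C·ΔT/T_C.
W_min = 272.0 × 173.0/118.00 = 398.8 MJ.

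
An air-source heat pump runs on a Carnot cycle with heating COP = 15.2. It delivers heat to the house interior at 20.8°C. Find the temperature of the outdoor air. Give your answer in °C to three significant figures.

COP_HP = T_H/(T_H − T_C) gives T_H − T_C = T_H/COP.
With T_H = 293.95 K, T_C = 293.95 × (1 − 1/15.2) = 274.61 K.
Converting, 274.61 K = 1.46°C.

1.46 °C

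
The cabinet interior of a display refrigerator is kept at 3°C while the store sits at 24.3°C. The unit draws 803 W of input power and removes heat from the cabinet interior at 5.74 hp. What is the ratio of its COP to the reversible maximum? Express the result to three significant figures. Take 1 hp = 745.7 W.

0.411

Converting, Q̇_C = 5.740 hp = 4280 W, so COP_actual = Q̇_C/Ẇ = 4280/803.0 = 5.330.
In absolute terms T_C = 276.15 K and T_H = 297.45 K, so ΔT = 21.30 K.
COP_Carnot = T_C/ΔT = 276.15/21.30 = 12.96.
η_II = COP_actual/COP_Carnot = 5.330/12.96 = 0.4111.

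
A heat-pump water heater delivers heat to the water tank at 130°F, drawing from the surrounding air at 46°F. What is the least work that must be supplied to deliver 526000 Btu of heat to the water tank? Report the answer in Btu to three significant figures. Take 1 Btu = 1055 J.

In absolute terms T_C = 280.93 K and T_H = 327.59 K, so ΔT = 46.67 K.
The reversible limit is COP_HP = T_H/ΔT = 7.020, so W_min = Q_H/COP = Q_H·ΔT/T_H.
W_min = 526000 × 46.67/327.59 = 74930 Btu.

74900 Btu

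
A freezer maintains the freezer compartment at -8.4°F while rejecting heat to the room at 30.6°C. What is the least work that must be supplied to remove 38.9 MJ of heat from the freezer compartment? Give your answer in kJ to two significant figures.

8200 kJ

In absolute terms T_C = 250.71 K and T_H = 303.75 K, so ΔT = 53.04 K.
The reversible limit is COP_R = T_C/ΔT = 4.726, so W_min = Q_C/COP = Q_C·ΔT/T_C.
W_min = 38.90 × 53.04/250.71 = 8.230 MJ = 8230 kJ.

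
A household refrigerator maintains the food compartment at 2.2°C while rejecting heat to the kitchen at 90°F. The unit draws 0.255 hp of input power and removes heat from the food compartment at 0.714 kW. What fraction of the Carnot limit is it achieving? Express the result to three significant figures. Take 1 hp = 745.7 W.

Converting, Q̇_C = 0.7140 kW = 0.9575 hp, so COP_actual = Q̇_C/Ẇ = 0.9575/0.2550 = 3.755.
In absolute terms T_C = 275.35 K and T_H = 305.37 K, so ΔT = 30.02 K.
COP_Carnot = T_C/ΔT = 275.35/30.02 = 9.172.
η_II = COP_actual/COP_Carnot = 3.755/9.172 = 0.4094.

0.409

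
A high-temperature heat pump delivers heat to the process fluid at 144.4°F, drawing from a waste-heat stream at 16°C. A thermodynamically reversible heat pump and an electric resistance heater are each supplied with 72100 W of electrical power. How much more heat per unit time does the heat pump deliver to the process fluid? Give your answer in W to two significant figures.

In absolute terms T_C = 289.15 K and T_H = 335.59 K, so ΔT = 46.44 K.
COP_Carnot = T_H/ΔT = 335.59/46.44 = 7.226.
The heat pump delivers Q̇_H = COP × Ẇ = 521000 W; the resistance heater delivers Ẇ = 72100 W.
Extra = (COP − 1)·Ẇ = 448900 W.

450000 W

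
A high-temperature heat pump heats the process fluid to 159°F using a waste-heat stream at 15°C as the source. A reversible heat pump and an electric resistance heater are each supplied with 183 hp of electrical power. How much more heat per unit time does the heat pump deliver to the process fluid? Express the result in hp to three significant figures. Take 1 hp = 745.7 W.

949 hp

In absolute terms T_C = 288.15 K and T_H = 343.71 K, so ΔT = 55.56 K.
COP_Carnot = T_H/ΔT = 343.71/55.56 = 6.187.
The heat pump delivers Q̇_H = COP × Ẇ = 1132 hp; the resistance heater delivers Ẇ = 183.0 hp.
Extra = (COP − 1)·Ẇ = 949.2 hp.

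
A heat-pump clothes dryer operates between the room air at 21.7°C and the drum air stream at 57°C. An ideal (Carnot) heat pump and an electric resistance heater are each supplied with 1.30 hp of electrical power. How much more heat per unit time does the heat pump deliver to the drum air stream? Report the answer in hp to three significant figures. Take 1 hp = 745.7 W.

In absolute terms T_C = 294.85 K and T_H = 330.15 K, so ΔT = 35.30 K.
COP_Carnot = T_H/ΔT = 330.15/35.30 = 9.353.
The heat pump delivers Q̇_H = COP × Ẇ = 12.16 hp; the resistance heater delivers Ẇ = 1.300 hp.
Extra = (COP − 1)·Ẇ = 10.86 hp.

10.9 hp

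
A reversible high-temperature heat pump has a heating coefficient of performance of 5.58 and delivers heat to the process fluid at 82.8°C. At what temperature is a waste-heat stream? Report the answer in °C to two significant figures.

19 °C

COP_HP = T_H/(T_H − T_C) gives T_H − T_C = T_H/COP.
With T_H = 355.95 K, T_C = 355.95 × (1 − 1/5.58) = 292.16 K.
Converting, 292.16 K = 19.01°C.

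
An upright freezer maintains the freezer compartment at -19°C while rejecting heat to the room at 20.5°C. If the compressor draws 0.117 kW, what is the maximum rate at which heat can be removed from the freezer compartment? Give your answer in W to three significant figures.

753 W

In absolute terms T_C = 254.15 K and T_H = 293.65 K, so ΔT = 39.50 K.
COP_Carnot = T_C/ΔT = 254.15/39.50 = 6.434.
Q̇_max = COP_Carnot × Ẇ = 6.434 × 0.1170 kW = 0.7528 kW = 752.8 W.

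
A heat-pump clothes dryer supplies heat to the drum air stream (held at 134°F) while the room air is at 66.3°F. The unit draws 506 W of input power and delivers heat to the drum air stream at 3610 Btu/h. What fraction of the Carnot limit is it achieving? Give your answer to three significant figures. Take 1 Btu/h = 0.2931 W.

0.238

Converting, Q̇_H = 3610 Btu/h = 1058 W, so COP_actual = Q̇_H/Ẇ = 1058/506.0 = 2.091.
In absolute terms T_C = 292.21 K and T_H = 329.82 K, so ΔT = 37.61 K.
COP_Carnot = T_H/ΔT = 329.82/37.61 = 8.769.
η_II = COP_actual/COP_Carnot = 2.091/8.769 = 0.2385.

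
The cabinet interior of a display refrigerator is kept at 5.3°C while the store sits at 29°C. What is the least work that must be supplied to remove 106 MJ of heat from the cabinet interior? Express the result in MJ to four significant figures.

In absolute terms T_C = 278.45 K and T_H = 302.15 K, so ΔT = 23.70 K.
The reversible limit is COP_R = T_C/ΔT = 11.75, so W_min = Q_C/COP = Q_C·ΔT/T_C.
W_min = 106.0 × 23.70/278.45 = 9.022 MJ.

9.022 MJ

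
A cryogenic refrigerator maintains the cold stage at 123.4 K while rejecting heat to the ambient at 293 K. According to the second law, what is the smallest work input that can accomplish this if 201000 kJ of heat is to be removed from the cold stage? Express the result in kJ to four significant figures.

276300 kJ

The reservoir spacing is ΔT = 293 − 123.4 = 169.6 K.
The reversible limit is COP_R = T_C/ΔT = 0.7276, so W_min = Q_C/COP = Q_C·ΔT/T_C.
W_min = 201000 × 169.6/123.40 = 276300 kJ.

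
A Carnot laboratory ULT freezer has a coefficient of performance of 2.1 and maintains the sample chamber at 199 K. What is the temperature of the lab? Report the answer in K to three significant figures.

COP_R = T_C/(T_H − T_C) gives T_H − T_C = T_C/COP.
With T_C = 199.00 K, T_H = 199.00 × (1 + 1/2.1) = 293.76 K.

294 K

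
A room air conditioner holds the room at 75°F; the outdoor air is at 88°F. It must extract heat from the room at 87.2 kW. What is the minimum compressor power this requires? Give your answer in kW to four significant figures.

2.120 kW

In absolute terms T_C = 297.04 K and T_H = 304.26 K, so ΔT = 7.222 K.
COP_Carnot = T_C/ΔT = 297.04/7.222 = 41.13.
Ẇ_min = Q̇/COP_Carnot = 87.20/41.13 = 2.120 kW.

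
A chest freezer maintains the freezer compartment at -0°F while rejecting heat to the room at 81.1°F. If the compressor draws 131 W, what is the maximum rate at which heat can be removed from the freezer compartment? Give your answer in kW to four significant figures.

0.7425 kW

In absolute terms T_C = 255.37 K and T_H = 300.43 K, so ΔT = 45.06 K.
COP_Carnot = T_C/ΔT = 255.37/45.06 = 5.668.
Q̇_max = COP_Carnot × Ẇ = 5.668 × 131.0 W = 742.5 W = 0.7425 kW.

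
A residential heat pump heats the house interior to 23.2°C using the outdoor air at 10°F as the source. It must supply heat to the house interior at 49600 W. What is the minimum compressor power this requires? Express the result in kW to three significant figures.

In absolute terms T_C = 260.93 K and T_H = 296.35 K, so ΔT = 35.42 K.
COP_Carnot = T_H/ΔT = 296.35/35.42 = 8.366.
Ẇ_min = Q̇/COP_Carnot = 49600/8.366 = 5929 W = 5.929 kW.

5.93 kW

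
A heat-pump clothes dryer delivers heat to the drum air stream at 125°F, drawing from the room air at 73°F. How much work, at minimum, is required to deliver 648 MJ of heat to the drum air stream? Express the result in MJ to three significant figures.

57.6 MJ

In absolute terms T_C = 295.93 K and T_H = 324.82 K, so ΔT = 28.89 K.
The reversible limit is COP_HP = T_H/ΔT = 11.24, so W_min = Q_H/COP = Q_H·ΔT/T_H.
W_min = 648.0 × 28.89/324.82 = 57.63 MJ.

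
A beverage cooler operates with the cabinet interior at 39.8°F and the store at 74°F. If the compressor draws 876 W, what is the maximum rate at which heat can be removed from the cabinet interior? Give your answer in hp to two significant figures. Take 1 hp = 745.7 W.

17 hp

In absolute terms T_C = 277.48 K and T_H = 296.48 K, so ΔT = 19.00 K.
COP_Carnot = T_C/ΔT = 277.48/19.00 = 14.60.
Q̇_max = COP_Carnot × Ẇ = 14.60 × 876.0 W = 12790 W = 17.16 hp.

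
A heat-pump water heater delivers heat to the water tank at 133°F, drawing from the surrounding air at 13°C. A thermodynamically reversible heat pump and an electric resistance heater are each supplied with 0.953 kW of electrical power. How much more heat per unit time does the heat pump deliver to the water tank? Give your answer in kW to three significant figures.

In absolute terms T_C = 286.15 K and T_H = 329.26 K, so ΔT = 43.11 K.
COP_Carnot = T_H/ΔT = 329.26/43.11 = 7.638.
The heat pump delivers Q̇_H = COP × Ẇ = 7.279 kW; the resistance heater delivers Ẇ = 0.9530 kW.
Extra = (COP − 1)·Ẇ = 6.326 kW.

6.33 kW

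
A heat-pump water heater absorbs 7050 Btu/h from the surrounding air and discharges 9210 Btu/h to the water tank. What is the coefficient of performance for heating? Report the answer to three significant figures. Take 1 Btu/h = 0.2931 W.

The first law gives Q̇_H = Q̇_C + Ẇ, so the three rates are Q̇_C = 7050, Q̇_H = 9210, Ẇ = 2160 Btu/h.
COP_HP = Q̇_H/Ẇ = 9210/2160 = 4.264.

4.26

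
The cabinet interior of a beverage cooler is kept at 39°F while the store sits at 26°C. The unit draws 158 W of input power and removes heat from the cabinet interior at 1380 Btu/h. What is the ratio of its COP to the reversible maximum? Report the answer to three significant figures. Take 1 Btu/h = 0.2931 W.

Converting, Q̇_C = 1380 Btu/h = 404.5 W, so COP_actual = Q̇_C/Ẇ = 404.5/158.0 = 2.560.
In absolute terms T_C = 277.04 K and T_H = 299.15 K, so ΔT = 22.11 K.
COP_Carnot = T_C/ΔT = 277.04/22.11 = 12.53.
η_II = COP_actual/COP_Carnot = 2.560/12.53 = 0.2043.

0.204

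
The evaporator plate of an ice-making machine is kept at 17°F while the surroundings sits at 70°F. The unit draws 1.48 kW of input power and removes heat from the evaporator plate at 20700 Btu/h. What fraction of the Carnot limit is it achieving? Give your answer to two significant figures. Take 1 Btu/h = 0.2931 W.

Converting, Q̇_C = 20700 Btu/h = 6.067 kW, so COP_actual = Q̇_C/Ẇ = 6.067/1.480 = 4.099.
In absolute terms T_C = 264.82 K and T_H = 294.26 K, so ΔT = 29.44 K.
COP_Carnot = T_C/ΔT = 264.82/29.44 = 8.994.
η_II = COP_actual/COP_Carnot = 4.099/8.994 = 0.4558.

0.46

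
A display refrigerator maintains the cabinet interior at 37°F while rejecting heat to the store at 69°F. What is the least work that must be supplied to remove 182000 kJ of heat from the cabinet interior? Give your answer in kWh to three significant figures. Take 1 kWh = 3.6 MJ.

In absolute terms T_C = 275.93 K and T_H = 293.71 K, so ΔT = 17.78 K.
The reversible limit is COP_R = T_C/ΔT = 15.52, so W_min = Q_C/COP = Q_C·ΔT/T_C.
W_min = 182000 × 17.78/275.93 = 11730 kJ = 3.257 kWh.

3.26 kWh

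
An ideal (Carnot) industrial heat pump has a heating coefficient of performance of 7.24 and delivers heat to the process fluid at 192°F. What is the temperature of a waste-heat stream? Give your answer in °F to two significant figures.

COP_HP = T_H/(T_H − T_C) gives T_H − T_C = T_H/COP.
With T_H = 362.04 K, T_C = 362.04 × (1 − 1/7.24) = 312.03 K.
Converting, 312.03 K = 101.99°F.

100 °F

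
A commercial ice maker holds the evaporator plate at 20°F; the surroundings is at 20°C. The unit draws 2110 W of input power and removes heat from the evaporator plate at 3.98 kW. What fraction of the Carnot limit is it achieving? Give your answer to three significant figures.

0.189

Converting, Q̇_C = 3.980 kW = 3980 W, so COP_actual = Q̇_C/Ẇ = 3980/2110 = 1.886.
In absolute terms T_C = 266.48 K and T_H = 293.15 K, so ΔT = 26.67 K.
COP_Carnot = T_C/ΔT = 266.48/26.67 = 9.993.
η_II = COP_actual/COP_Carnot = 1.886/9.993 = 0.1888.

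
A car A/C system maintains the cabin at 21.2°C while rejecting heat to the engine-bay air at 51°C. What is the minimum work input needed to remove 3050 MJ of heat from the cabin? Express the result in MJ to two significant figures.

310 MJ

In absolute terms T_C = 294.35 K and T_H = 324.15 K, so ΔT = 29.80 K.
The reversible limit is COP_R = T_C/ΔT = 9.878, so W_min = Q_C/COP = Q_C·ΔT/T_C.
W_min = 3050 × 29.80/294.35 = 308.8 MJ.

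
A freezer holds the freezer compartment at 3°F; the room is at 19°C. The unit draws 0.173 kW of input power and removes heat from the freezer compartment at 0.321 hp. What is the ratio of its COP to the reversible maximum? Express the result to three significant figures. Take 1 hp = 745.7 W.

0.189

Converting, Q̇_C = 0.3210 hp = 0.2394 kW, so COP_actual = Q̇_C/Ẇ = 0.2394/0.1730 = 1.384.
In absolute terms T_C = 257.04 K and T_H = 292.15 K, so ΔT = 35.11 K.
COP_Carnot = T_C/ΔT = 257.04/35.11 = 7.321.
η_II = COP_actual/COP_Carnot = 1.384/7.321 = 0.1890.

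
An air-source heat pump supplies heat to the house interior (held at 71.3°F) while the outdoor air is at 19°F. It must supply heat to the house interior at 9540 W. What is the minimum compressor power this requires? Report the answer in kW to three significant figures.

0.940 kW

In absolute terms T_C = 265.93 K and T_H = 294.98 K, so ΔT = 29.06 K.
COP_Carnot = T_H/ΔT = 294.98/29.06 = 10.15.
Ẇ_min = Q̇/COP_Carnot = 9540/10.15 = 939.7 W = 0.9397 kW.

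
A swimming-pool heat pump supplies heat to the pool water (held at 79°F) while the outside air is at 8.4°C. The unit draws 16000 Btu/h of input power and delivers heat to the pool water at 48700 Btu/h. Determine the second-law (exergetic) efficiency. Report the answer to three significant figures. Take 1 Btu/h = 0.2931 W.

COP_actual = Q̇_H/Ẇ = 48700/16000 = 3.044.
In absolute terms T_C = 281.55 K and T_H = 299.26 K, so ΔT = 17.71 K.
COP_Carnot = T_H/ΔT = 299.26/17.71 = 16.90.
η_II = COP_actual/COP_Carnot = 3.044/16.90 = 0.1801.

0.180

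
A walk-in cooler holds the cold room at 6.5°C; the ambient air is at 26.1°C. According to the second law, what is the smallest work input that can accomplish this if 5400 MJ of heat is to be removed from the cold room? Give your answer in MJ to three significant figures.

378 MJ

In absolute terms T_C = 279.65 K and T_H = 299.25 K, so ΔT = 19.60 K.
The reversible limit is COP_R = T_C/ΔT = 14.27, so W_min = Q_C/COP = Q_C·ΔT/T_C.
W_min = 5400 × 19.60/279.65 = 378.5 MJ.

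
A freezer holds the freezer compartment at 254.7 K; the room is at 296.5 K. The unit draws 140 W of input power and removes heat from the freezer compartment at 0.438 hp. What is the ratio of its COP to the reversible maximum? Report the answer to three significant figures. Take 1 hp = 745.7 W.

0.383

Converting, Q̇_C = 0.4380 hp = 326.6 W, so COP_actual = Q̇_C/Ẇ = 326.6/140.0 = 2.333.
The reservoir spacing is ΔT = 296.5 − 254.7 = 41.80 K.
COP_Carnot = T_C/ΔT = 254.70/41.80 = 6.093.
η_II = COP_actual/COP_Carnot = 2.333/6.093 = 0.3829.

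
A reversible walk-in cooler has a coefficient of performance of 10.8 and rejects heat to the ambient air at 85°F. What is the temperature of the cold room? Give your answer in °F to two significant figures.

39 °F

For a Carnot refrigerator COP_R = T_C/(T_H − T_C), so T_C = COP·T_H/(1 + COP).
With T_H = 302.59 K, T_C = 10.8 × 302.59/11.80 = 276.95 K.
Converting, 276.95 K = 38.84°F.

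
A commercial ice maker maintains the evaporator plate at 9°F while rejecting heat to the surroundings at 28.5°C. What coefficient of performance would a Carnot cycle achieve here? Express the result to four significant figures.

In absolute terms T_C = 260.37 K and T_H = 301.65 K, so ΔT = 41.28 K.
For a reversible cycle, COP_Carnot = T_C/ΔT = 260.37/41.28 = 6.308.

6.308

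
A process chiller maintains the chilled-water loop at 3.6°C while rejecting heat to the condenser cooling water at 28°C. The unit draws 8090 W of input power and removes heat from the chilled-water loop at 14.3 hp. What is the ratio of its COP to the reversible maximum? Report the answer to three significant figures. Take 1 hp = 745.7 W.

0.116

Converting, Q̇_C = 14.30 hp = 10660 W, so COP_actual = Q̇_C/Ẇ = 10660/8090 = 1.318.
In absolute terms T_C = 276.75 K and T_H = 301.15 K, so ΔT = 24.40 K.
COP_Carnot = T_C/ΔT = 276.75/24.40 = 11.34.
η_II = COP_actual/COP_Carnot = 1.318/11.34 = 0.1162.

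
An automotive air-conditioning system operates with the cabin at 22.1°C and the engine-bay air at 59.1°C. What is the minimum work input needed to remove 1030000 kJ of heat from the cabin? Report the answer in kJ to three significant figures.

In absolute terms T_C = 295.25 K and T_H = 332.25 K, so ΔT = 37.00 K.
The reversible limit is COP_R = T_C/ΔT = 7.980, so W_min = Q_C/COP = Q_C·ΔT/T_C.
W_min = 1030000 × 37.00/295.25 = 129100 kJ.

129000 kJ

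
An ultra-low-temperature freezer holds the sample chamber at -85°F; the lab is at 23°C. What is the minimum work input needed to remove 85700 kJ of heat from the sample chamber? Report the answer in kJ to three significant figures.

36200 kJ

In absolute terms T_C = 208.15 K and T_H = 296.15 K, so ΔT = 88.00 K.
The reversible limit is COP_R = T_C/ΔT = 2.365, so W_min = Q_C/COP = Q_C·ΔT/T_C.
W_min = 85700 × 88.00/208.15 = 36230 kJ.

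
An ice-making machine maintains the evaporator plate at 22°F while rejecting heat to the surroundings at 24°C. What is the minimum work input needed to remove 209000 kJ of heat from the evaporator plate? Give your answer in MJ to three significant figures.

In absolute terms T_C = 267.59 K and T_H = 297.15 K, so ΔT = 29.56 K.
The reversible limit is COP_R = T_C/ΔT = 9.054, so W_min = Q_C/COP = Q_C·ΔT/T_C.
W_min = 209000 × 29.56/267.59 = 23080 kJ = 23.08 MJ.

23.1 MJ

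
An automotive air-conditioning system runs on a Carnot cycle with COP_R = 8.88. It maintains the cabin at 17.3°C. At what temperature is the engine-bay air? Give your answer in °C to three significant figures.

COP_R = T_C/(T_H − T_C) gives T_H − T_C = T_C/COP.
With T_C = 290.45 K, T_H = 290.45 × (1 + 1/8.88) = 323.16 K.
Converting, 323.16 K = 50.01°C.

50.0 °C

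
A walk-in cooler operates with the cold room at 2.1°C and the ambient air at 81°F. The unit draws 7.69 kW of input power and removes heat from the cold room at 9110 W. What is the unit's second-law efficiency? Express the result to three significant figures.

0.108

Converting, Q̇_C = 9110 W = 9.110 kW, so COP_actual = Q̇_C/Ẇ = 9.110/7.690 = 1.185.
In absolute terms T_C = 275.25 K and T_H = 300.37 K, so ΔT = 25.12 K.
COP_Carnot = T_C/ΔT = 275.25/25.12 = 10.96.
η_II = COP_actual/COP_Carnot = 1.185/10.96 = 0.1081.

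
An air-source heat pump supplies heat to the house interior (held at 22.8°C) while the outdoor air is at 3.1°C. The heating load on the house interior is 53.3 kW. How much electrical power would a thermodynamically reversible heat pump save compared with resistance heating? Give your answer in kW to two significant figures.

50 kW

In absolute terms T_C = 276.25 K and T_H = 295.95 K, so ΔT = 19.70 K.
COP_Carnot = T_H/ΔT = 295.95/19.70 = 15.02.
Resistance heating needs Ẇ_res = Q̇_H = 53.30 kW; the reversible heat pump needs only Ẇ_hp = Q̇_H/COP = 3.548 kW.
Saving = 53.30 − 3.548 = 49.75 kW.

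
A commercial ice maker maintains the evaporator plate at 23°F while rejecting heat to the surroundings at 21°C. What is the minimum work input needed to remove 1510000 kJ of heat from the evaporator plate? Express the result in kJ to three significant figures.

146000 kJ

In absolute terms T_C = 268.15 K and T_H = 294.15 K, so ΔT = 26.00 K.
The reversible limit is COP_R = T_C/ΔT = 10.31, so W_min = Q_C/COP = Q_C·ΔT/T_C.
W_min = 1510000 × 26.00/268.15 = 146400 kJ.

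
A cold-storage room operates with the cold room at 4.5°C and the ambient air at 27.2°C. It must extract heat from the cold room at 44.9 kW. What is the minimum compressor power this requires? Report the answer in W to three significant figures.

3670 W

In absolute terms T_C = 277.65 K and T_H = 300.35 K, so ΔT = 22.70 K.
COP_Carnot = T_C/ΔT = 277.65/22.70 = 12.23.
Ẇ_min = Q̇/COP_Carnot = 44.90/12.23 = 3.671 kW = 3671 W.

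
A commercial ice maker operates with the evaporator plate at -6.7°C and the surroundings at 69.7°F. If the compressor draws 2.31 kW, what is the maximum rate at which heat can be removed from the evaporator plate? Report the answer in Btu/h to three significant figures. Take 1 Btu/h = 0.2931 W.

In absolute terms T_C = 266.45 K and T_H = 294.09 K, so ΔT = 27.64 K.
COP_Carnot = T_C/ΔT = 266.45/27.64 = 9.638.
Q̇_max = COP_Carnot × Ẇ = 9.638 × 2.310 kW = 22.26 kW = 75960 Btu/h.

76000 Btu/h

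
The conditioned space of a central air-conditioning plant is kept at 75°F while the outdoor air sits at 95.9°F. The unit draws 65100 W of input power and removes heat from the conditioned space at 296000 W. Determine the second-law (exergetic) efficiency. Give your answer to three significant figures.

0.178

COP_actual = Q̇_C/Ẇ = 296000/65100 = 4.547.
In absolute terms T_C = 297.04 K and T_H = 308.65 K, so ΔT = 11.61 K.
COP_Carnot = T_C/ΔT = 297.04/11.61 = 25.58.
η_II = COP_actual/COP_Carnot = 4.547/25.58 = 0.1777.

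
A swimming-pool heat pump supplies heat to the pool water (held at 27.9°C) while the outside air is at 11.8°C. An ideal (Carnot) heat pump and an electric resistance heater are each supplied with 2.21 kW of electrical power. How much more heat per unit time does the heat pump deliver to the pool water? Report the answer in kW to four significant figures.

In absolute terms T_C = 284.95 K and T_H = 301.05 K, so ΔT = 16.10 K.
COP_Carnot = T_H/ΔT = 301.05/16.10 = 18.70.
The heat pump delivers Q̇_H = COP × Ẇ = 41.32 kW; the resistance heater delivers Ẇ = 2.210 kW.
Extra = (COP − 1)·Ẇ = 39.11 kW.

39.11 kW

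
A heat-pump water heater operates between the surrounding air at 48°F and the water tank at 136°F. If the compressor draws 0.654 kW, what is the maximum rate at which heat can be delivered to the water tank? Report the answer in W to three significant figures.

4430 W

In absolute terms T_C = 282.04 K and T_H = 330.93 K, so ΔT = 48.89 K.
COP_Carnot = T_H/ΔT = 330.93/48.89 = 6.769.
Q̇_max = COP_Carnot × Ẇ = 6.769 × 0.6540 kW = 4.427 kW = 4427 W.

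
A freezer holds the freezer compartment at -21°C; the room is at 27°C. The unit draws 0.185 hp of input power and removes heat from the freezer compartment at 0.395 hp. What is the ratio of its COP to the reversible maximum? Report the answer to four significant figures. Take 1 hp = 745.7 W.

0.4065

COP_actual = Q̇_C/Ẇ = 0.3950/0.1850 = 2.135.
In absolute terms T_C = 252.15 K and T_H = 300.15 K, so ΔT = 48.00 K.
COP_Carnot = T_C/ΔT = 252.15/48.00 = 5.253.
η_II = COP_actual/COP_Carnot = 2.135/5.253 = 0.4065.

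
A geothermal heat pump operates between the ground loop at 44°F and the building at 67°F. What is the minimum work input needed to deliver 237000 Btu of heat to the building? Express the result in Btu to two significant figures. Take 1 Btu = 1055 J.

In absolute terms T_C = 279.82 K and T_H = 292.59 K, so ΔT = 12.78 K.
The reversible limit is COP_HP = T_H/ΔT = 22.90, so W_min = Q_H/COP = Q_H·ΔT/T_H.
W_min = 237000 × 12.78/292.59 = 10350 Btu.

10000 Btu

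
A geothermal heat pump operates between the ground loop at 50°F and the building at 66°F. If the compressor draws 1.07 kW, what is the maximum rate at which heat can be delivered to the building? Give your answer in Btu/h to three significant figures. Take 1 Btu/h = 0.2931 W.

In absolute terms T_C = 283.15 K and T_H = 292.04 K, so ΔT = 8.889 K.
COP_Carnot = T_H/ΔT = 292.04/8.889 = 32.85.
Q̇_max = COP_Carnot × Ẇ = 32.85 × 1.070 kW = 35.15 kW = 119900 Btu/h.

120000 Btu/h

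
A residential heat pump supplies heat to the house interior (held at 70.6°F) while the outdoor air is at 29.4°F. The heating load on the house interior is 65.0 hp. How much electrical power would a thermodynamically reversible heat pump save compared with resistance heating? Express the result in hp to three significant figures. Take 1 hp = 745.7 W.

In absolute terms T_C = 271.71 K and T_H = 294.59 K, so ΔT = 22.89 K.
COP_Carnot = T_H/ΔT = 294.59/22.89 = 12.87.
Resistance heating needs Ẇ_res = Q̇_H = 65.00 hp; the reversible heat pump needs only Ẇ_hp = Q̇_H/COP = 5.050 hp.
Saving = 65.00 − 5.050 = 59.95 hp.

59.9 hp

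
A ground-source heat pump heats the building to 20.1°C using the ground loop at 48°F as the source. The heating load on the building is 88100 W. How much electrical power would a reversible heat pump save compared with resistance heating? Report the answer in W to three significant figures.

84700 W

In absolute terms T_C = 282.04 K and T_H = 293.25 K, so ΔT = 11.21 K.
COP_Carnot = T_H/ΔT = 293.25/11.21 = 26.16.
Resistance heating needs Ẇ_res = Q̇_H = 88100 W; the reversible heat pump needs only Ẇ_hp = Q̇_H/COP = 3368 W.
Saving = 88100 − 3368 = 84730 W.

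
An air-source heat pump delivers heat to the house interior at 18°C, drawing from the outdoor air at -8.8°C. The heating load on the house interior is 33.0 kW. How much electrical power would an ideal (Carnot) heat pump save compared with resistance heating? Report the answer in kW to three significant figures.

In absolute terms T_C = 264.35 K and T_H = 291.15 K, so ΔT = 26.80 K.
COP_Carnot = T_H/ΔT = 291.15/26.80 = 10.86.
Resistance heating needs Ẇ_res = Q̇_H = 33.00 kW; the reversible heat pump needs only Ẇ_hp = Q̇_H/COP = 3.038 kW.
Saving = 33.00 − 3.038 = 29.96 kW.

30.0 kW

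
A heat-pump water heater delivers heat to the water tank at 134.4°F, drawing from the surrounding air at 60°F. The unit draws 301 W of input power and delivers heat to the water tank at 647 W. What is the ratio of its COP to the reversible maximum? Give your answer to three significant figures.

COP_actual = Q̇_H/Ẇ = 647.0/301.0 = 2.150.
In absolute terms T_C = 288.71 K and T_H = 330.04 K, so ΔT = 41.33 K.
COP_Carnot = T_H/ΔT = 330.04/41.33 = 7.985.
η_II = COP_actual/COP_Carnot = 2.150/7.985 = 0.2692.

0.269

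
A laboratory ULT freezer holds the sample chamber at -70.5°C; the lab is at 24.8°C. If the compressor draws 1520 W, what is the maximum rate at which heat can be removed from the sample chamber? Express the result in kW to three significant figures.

3.23 kW

In absolute terms T_C = 202.65 K and T_H = 297.95 K, so ΔT = 95.30 K.
COP_Carnot = T_C/ΔT = 202.65/95.30 = 2.126.
Q̇_max = COP_Carnot × Ẇ = 2.126 × 1520 W = 3232 W = 3.232 kW.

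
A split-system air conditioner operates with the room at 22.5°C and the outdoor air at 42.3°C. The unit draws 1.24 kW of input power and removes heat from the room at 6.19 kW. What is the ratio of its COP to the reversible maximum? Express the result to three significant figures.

COP_actual = Q̇_C/Ẇ = 6.190/1.240 = 4.992.
In absolute terms T_C = 295.65 K and T_H = 315.45 K, so ΔT = 19.80 K.
COP_Carnot = T_C/ΔT = 295.65/19.80 = 14.93.
η_II = COP_actual/COP_Carnot = 4.992/14.93 = 0.3343.

0.334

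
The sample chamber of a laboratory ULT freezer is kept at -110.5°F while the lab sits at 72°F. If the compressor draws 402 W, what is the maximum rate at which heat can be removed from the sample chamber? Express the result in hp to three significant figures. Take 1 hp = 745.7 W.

1.03 hp

In absolute terms T_C = 193.98 K and T_H = 295.37 K, so ΔT = 101.4 K.
COP_Carnot = T_C/ΔT = 193.98/101.4 = 1.913.
Q̇_max = COP_Carnot × Ẇ = 1.913 × 402.0 W = 769.1 W = 1.031 hp.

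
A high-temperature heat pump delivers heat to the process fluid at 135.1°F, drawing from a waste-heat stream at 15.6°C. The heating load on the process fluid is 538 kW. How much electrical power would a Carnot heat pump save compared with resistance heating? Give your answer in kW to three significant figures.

470 kW

In absolute terms T_C = 288.75 K and T_H = 330.43 K, so ΔT = 41.68 K.
COP_Carnot = T_H/ΔT = 330.43/41.68 = 7.928.
Resistance heating needs Ẇ_res = Q̇_H = 538.0 kW; the reversible heat pump needs only Ẇ_hp = Q̇_H/COP = 67.86 kW.
Saving = 538.0 − 67.86 = 470.1 kW.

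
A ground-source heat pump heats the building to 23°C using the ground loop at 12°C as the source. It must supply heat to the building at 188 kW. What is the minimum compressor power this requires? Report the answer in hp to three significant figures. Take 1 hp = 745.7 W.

9.36 hp

In absolute terms T_C = 285.15 K and T_H = 296.15 K, so ΔT = 11.00 K.
COP_Carnot = T_H/ΔT = 296.15/11.00 = 26.92.
Ẇ_min = Q̇/COP_Carnot = 188.0/26.92 = 6.983 kW = 9.364 hp.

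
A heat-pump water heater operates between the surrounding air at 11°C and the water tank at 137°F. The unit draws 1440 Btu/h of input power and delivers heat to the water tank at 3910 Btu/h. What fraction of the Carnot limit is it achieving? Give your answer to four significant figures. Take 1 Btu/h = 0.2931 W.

0.3877

COP_actual = Q̇_H/Ẇ = 3910/1440 = 2.715.
In absolute terms T_C = 284.15 K and T_H = 331.48 K, so ΔT = 47.33 K.
COP_Carnot = T_H/ΔT = 331.48/47.33 = 7.003.
η_II = COP_actual/COP_Carnot = 2.715/7.003 = 0.3877.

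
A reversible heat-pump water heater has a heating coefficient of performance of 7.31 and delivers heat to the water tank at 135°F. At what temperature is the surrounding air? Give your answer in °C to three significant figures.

12.0 °C

COP_HP = T_H/(T_H − T_C) gives T_H − T_C = T_H/COP.
With T_H = 330.37 K, T_C = 330.37 × (1 − 1/7.31) = 285.18 K.
Converting, 285.18 K = 12.03°C.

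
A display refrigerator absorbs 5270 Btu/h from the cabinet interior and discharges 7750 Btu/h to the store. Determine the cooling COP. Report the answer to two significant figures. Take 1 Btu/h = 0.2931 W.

The first law gives Q̇_H = Q̇_C + Ẇ, so the three rates are Q̇_C = 5270, Q̇_H = 7750, Ẇ = 2480 Btu/h.
COP_R = Q̇_C/Ẇ = 5270/2480 = 2.125.

2.1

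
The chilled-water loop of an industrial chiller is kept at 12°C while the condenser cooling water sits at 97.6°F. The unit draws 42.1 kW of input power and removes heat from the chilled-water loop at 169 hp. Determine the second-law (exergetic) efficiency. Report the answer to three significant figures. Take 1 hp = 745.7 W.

0.257

Converting, Q̇_C = 169.0 hp = 126.0 kW, so COP_actual = Q̇_C/Ẇ = 126.0/42.10 = 2.993.
In absolute terms T_C = 285.15 K and T_H = 309.59 K, so ΔT = 24.44 K.
COP_Carnot = T_C/ΔT = 285.15/24.44 = 11.67.
η_II = COP_actual/COP_Carnot = 2.993/11.67 = 0.2566.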